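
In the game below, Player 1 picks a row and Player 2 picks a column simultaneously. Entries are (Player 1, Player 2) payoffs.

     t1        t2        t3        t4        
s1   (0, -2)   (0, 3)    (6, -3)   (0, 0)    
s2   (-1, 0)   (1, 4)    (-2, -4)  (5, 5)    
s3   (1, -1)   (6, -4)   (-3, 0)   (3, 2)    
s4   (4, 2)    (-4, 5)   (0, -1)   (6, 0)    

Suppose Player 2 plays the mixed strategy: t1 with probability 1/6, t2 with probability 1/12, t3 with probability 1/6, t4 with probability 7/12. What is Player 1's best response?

Player 1's best reply maximizes expected payoff against the mix.
s1: (1/6)·0 + (1/12)·0 + (1/6)·6 + (7/12)·0 = 1
s2: (1/6)·(-1) + (1/12)·1 + (1/6)·(-2) + (7/12)·5 = 5/2
s3: (1/6)·1 + (1/12)·6 + (1/6)·(-3) + (7/12)·3 = 23/12
s4: (1/6)·4 + (1/12)·(-4) + (1/6)·0 + (7/12)·6 = 23/6
Highest expected payoff is 23/6, from s4.

s4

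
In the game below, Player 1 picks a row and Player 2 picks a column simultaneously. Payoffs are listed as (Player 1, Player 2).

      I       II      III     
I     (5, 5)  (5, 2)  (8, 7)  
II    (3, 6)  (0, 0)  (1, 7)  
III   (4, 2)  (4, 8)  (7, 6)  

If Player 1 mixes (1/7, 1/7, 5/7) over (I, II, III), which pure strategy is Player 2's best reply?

III

Compute Player 2's expected payoff from each pure strategy against the given mix.
I: (1/7)·5 + (1/7)·6 + (5/7)·2 = 3
II: (1/7)·2 + (1/7)·0 + (5/7)·8 = 6
III: (1/7)·7 + (1/7)·7 + (5/7)·6 = 44/7
Highest expected payoff is 44/7, from III.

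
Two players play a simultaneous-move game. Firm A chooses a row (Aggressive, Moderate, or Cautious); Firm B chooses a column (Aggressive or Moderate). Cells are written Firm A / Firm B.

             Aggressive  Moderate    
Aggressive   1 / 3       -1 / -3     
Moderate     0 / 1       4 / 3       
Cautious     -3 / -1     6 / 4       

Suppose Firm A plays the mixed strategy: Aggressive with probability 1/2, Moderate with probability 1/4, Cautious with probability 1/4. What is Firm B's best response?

Aggressive

Firm B's best reply maximizes expected payoff against the mix.
Aggressive: (1/2)·3 + (1/4)·1 + (1/4)·(-1) = 3/2
Moderate: (1/2)·(-3) + (1/4)·3 + (1/4)·4 = 1/4
Highest expected payoff is 3/2, from Aggressive.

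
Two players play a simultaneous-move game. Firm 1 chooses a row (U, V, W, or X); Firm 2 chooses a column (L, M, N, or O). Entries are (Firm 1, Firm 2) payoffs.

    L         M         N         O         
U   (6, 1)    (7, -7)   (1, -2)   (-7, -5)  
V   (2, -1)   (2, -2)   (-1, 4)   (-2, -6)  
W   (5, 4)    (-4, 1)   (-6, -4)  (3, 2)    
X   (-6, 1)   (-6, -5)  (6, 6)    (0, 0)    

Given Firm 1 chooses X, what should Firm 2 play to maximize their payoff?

N

With Firm 1 fixed at X, Firm 2's payoffs are: L → 1, M → -5, N → 6, O → 0.
The maximum is 6, achieved by N.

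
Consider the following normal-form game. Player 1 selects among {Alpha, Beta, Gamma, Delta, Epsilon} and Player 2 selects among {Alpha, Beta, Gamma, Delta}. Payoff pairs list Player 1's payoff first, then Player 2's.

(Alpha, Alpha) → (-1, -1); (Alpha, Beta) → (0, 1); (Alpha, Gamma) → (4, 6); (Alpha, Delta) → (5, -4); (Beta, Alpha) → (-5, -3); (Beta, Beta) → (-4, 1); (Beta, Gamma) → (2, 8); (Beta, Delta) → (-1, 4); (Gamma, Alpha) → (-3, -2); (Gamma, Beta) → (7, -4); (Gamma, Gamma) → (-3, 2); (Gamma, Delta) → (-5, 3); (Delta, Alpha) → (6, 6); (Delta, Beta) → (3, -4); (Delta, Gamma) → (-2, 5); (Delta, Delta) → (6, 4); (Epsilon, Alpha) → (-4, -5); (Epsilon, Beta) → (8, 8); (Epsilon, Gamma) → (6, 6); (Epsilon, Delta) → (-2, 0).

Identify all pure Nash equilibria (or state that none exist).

(Delta, Alpha) and (Epsilon, Beta)

A profile is a Nash equilibrium when each player is best-responding to the other.
Player 1's best responses — vs Alpha: Delta (payoff 6); vs Beta: Epsilon (payoff 8); vs Gamma: Epsilon (payoff 6); vs Delta: Delta (payoff 6).
Player 2's best responses — vs Alpha: Gamma (payoff 6); vs Beta: Gamma (payoff 8); vs Gamma: Delta (payoff 3); vs Delta: Alpha (payoff 6); vs Epsilon: Beta (payoff 8).
Mutual best responses occur at (Delta, Alpha) and (Epsilon, Beta); at each, neither player gains by switching.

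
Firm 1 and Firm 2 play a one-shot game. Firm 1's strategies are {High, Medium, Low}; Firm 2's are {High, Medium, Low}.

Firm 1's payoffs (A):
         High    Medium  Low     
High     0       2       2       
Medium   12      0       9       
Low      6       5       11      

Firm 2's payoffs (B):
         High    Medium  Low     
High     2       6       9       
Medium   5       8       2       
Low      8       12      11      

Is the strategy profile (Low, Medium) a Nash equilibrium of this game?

Yes

Holding Firm 2 at Medium: Firm 1 gets 5 from Low, versus 2 from High, 0 from Medium. No profitable deviation for Firm 1.
Holding Firm 1 at Low: Firm 2 gets 12 from Medium, versus 8 from High, 11 from Low. No profitable deviation for Firm 2 either.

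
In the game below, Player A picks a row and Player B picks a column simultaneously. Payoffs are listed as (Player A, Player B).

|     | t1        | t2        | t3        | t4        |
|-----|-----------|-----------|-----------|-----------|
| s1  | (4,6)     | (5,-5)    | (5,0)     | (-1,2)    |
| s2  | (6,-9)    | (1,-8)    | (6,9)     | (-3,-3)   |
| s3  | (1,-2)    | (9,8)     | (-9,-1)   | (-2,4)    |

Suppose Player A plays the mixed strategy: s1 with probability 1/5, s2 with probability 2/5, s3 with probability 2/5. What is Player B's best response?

t3

Compute Player B's expected payoff from each pure strategy against the given mix.
t1: (1/5)·6 + (2/5)·(-9) + (2/5)·(-2) = -16/5
t2: (1/5)·(-5) + (2/5)·(-8) + (2/5)·8 = -1
t3: (1/5)·0 + (2/5)·9 + (2/5)·(-1) = 16/5
t4: (1/5)·2 + (2/5)·(-3) + (2/5)·4 = 4/5
Highest expected payoff is 16/5, from t3.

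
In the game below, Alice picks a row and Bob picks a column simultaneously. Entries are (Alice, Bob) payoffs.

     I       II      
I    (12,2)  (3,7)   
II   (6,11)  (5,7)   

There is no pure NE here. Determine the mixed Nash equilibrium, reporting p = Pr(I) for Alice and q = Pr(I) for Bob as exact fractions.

p = 4/9, q = 1/4

In a mixed NE each player is indifferent between their pure strategies, so the opponent's mix sets the indifference.
Bob indifferent between I and II: p·2 + (1−p)·11 = p·7 + (1−p)·7 ⟹ 11 + (-9)p = 7 + 0p ⟹ p = 4/9.
Alice indifferent between I and II: q·12 + (1−q)·3 = q·6 + (1−q)·5 ⟹ 3 + 9q = 5 + 1q ⟹ q = 1/4.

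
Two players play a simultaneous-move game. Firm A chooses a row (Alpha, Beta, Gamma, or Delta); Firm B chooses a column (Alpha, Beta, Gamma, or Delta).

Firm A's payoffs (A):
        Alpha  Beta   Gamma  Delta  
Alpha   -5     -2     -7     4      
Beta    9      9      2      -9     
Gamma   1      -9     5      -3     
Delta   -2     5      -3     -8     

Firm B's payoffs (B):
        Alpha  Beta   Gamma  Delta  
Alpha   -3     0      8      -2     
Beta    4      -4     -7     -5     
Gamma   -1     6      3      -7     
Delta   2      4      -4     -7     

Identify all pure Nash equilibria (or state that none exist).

Find each player's best response to every opponent strategy; NE are the intersections.
Firm A's best responses — vs Alpha: Beta (payoff 9); vs Beta: Beta (payoff 9); vs Gamma: Gamma (payoff 5); vs Delta: Alpha (payoff 4).
Firm B's best responses — vs Alpha: Gamma (payoff 8); vs Beta: Alpha (payoff 4); vs Gamma: Beta (payoff 6); vs Delta: Beta (payoff 4).
The only mutual best response is (Beta, Alpha); neither player gains by switching there.

(Beta, Alpha)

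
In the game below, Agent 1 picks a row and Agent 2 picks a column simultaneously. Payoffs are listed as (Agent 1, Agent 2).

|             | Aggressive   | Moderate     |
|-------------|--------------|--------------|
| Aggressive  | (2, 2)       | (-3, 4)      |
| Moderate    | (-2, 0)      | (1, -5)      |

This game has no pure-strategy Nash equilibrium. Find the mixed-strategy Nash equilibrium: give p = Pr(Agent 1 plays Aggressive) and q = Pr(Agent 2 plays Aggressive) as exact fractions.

Each player's mixing probability is pinned down by making the *other* player indifferent.
Agent 2 indifferent between Aggressive and Moderate: p·2 + (1−p)·0 = p·4 + (1−p)·(-5) ⟹ 0 + 2p = (-5) + 9p ⟹ p = 5/7.
Agent 1 indifferent between Aggressive and Moderate: q·2 + (1−q)·(-3) = q·(-2) + (1−q)·1 ⟹ (-3) + 5q = 1 + (-3)q ⟹ q = 1/2.

p = 5/7, q = 1/2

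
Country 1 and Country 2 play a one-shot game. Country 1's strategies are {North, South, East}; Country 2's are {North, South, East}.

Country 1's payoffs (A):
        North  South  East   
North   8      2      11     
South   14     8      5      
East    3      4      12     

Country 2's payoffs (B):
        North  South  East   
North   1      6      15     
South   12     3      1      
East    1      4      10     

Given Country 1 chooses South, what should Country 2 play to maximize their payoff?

North

With Country 1 fixed at South, Country 2's payoffs are: North → 12, South → 3, East → 1.
The maximum is 12, achieved by North.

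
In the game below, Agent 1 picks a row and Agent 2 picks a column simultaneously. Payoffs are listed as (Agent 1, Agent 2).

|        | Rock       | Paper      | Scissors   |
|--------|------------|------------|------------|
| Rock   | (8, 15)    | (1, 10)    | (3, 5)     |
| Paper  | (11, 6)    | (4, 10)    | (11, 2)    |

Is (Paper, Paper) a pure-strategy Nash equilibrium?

Holding Agent 2 at Paper: Agent 1 gets 4 from Paper, versus 1 from Rock. No profitable deviation for Agent 1.
Holding Agent 1 at Paper: Agent 2 gets 10 from Paper, versus 6 from Rock, 2 from Scissors. No profitable deviation for Agent 2 either.

Yes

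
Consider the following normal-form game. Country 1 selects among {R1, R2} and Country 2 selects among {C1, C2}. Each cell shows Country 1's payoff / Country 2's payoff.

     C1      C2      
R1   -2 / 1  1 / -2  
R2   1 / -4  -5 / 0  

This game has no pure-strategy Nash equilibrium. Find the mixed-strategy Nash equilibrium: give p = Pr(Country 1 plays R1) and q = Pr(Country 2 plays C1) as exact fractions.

p = 4/7, q = 2/3

In a mixed NE each player is indifferent between their pure strategies, so the opponent's mix sets the indifference.
Country 2 indifferent between C1 and C2: p·1 + (1−p)·(-4) = p·(-2) + (1−p)·0 ⟹ (-4) + 5p = 0 + (-2)p ⟹ p = 4/7.
Country 1 indifferent between R1 and R2: q·(-2) + (1−q)·1 = q·1 + (1−q)·(-5) ⟹ 1 + (-3)q = (-5) + 6q ⟹ q = 2/3.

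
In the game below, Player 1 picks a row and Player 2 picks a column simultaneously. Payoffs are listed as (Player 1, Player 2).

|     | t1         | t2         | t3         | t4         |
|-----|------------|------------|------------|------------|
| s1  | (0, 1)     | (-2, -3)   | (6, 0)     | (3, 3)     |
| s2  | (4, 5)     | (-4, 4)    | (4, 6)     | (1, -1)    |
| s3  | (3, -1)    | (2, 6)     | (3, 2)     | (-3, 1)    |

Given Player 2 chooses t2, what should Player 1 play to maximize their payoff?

With Player 2 fixed at t2, Player 1's payoffs are: s1 → -2, s2 → -4, s3 → 2.
The maximum is 2, achieved by s3.

s3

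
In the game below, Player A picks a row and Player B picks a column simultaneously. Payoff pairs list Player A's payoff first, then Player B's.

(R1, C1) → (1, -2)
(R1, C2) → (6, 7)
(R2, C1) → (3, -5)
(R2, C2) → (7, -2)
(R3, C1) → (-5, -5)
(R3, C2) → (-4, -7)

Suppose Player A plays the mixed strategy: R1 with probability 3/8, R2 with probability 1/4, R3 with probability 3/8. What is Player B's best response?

Compute Player B's expected payoff from each pure strategy against the given mix.
C1: (3/8)·(-2) + (1/4)·(-5) + (3/8)·(-5) = -31/8
C2: (3/8)·7 + (1/4)·(-2) + (3/8)·(-7) = -1/2
Highest expected payoff is -1/2, from C2.

C2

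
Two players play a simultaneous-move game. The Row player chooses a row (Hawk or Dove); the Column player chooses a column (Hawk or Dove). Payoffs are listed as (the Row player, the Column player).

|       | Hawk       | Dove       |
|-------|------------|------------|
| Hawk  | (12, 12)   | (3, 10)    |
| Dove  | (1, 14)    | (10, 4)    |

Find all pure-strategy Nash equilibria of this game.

Check mutual best responses: a cell is a NE iff neither player can gain by unilaterally deviating.
The Row player's best responses — vs Hawk: Hawk (payoff 12); vs Dove: Dove (payoff 10).
The Column player's best responses — vs Hawk: Hawk (payoff 12); vs Dove: Hawk (payoff 14).
The only mutual best response is (Hawk, Hawk); neither player gains by switching there.

(Hawk, Hawk)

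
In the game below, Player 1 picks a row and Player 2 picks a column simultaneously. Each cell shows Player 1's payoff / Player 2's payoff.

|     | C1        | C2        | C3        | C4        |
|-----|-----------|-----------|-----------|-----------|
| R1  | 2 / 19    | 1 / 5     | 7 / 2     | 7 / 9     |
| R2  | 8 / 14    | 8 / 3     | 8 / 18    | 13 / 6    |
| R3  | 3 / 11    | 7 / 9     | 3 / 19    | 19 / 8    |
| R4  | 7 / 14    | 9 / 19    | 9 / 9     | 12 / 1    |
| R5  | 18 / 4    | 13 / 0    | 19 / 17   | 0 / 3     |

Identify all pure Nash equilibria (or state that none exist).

(R5, C3)

A profile is a Nash equilibrium when each player is best-responding to the other.
Player 1's best responses — vs C1: R5 (payoff 18); vs C2: R5 (payoff 13); vs C3: R5 (payoff 19); vs C4: R3 (payoff 19).
Player 2's best responses — vs R1: C1 (payoff 19); vs R2: C3 (payoff 18); vs R3: C3 (payoff 19); vs R4: C2 (payoff 19); vs R5: C3 (payoff 17).
The only mutual best response is (R5, C3); neither player gains by switching there.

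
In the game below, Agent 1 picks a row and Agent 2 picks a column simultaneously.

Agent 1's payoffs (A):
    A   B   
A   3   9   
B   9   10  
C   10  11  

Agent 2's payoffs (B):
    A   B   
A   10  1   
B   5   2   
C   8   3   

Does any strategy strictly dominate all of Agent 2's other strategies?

A strategy is strictly dominant if it gives Agent 2 a strictly higher payoff than every other strategy, against every choice by the opponent.
A strictly dominates: vs A: 10 > 1; vs B: 5 > 2; vs C: 8 > 3.

A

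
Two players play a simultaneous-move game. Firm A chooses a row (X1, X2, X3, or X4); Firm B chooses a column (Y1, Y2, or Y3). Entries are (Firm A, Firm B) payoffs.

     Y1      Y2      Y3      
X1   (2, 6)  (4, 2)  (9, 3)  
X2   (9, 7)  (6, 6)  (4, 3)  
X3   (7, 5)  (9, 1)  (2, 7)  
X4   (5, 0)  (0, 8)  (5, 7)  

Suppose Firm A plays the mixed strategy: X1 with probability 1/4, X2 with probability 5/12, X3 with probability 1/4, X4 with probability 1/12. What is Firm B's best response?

Y1

Firm B's best reply maximizes expected payoff against the mix.
Y1: (1/4)·6 + (5/12)·7 + (1/4)·5 + (1/12)·0 = 17/3
Y2: (1/4)·2 + (5/12)·6 + (1/4)·1 + (1/12)·8 = 47/12
Y3: (1/4)·3 + (5/12)·3 + (1/4)·7 + (1/12)·7 = 13/3
Highest expected payoff is 17/3, from Y1.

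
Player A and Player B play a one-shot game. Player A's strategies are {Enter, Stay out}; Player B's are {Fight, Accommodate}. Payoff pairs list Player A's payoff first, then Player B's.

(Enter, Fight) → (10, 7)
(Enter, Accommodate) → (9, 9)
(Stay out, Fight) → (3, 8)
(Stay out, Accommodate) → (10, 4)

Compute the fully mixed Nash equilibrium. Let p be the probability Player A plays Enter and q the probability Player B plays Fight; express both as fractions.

In a mixed NE each player is indifferent between their pure strategies, so the opponent's mix sets the indifference.
Player B indifferent between Fight and Accommodate: p·7 + (1−p)·8 = p·9 + (1−p)·4 ⟹ 8 + (-1)p = 4 + 5p ⟹ p = 2/3.
Player A indifferent between Enter and Stay out: q·10 + (1−q)·9 = q·3 + (1−q)·10 ⟹ 9 + 1q = 10 + (-7)q ⟹ q = 1/8.

p = 2/3, q = 1/8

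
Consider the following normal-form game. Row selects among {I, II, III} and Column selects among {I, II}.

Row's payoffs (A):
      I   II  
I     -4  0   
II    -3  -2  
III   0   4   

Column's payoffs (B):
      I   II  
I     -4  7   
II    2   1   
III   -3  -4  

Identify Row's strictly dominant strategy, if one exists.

III

A strategy is strictly dominant if it gives Row a strictly higher payoff than every other strategy, against every choice by the opponent.
III strictly dominates: vs I: 0 > each of {-4, -3}; vs II: 4 > each of {0, -2}.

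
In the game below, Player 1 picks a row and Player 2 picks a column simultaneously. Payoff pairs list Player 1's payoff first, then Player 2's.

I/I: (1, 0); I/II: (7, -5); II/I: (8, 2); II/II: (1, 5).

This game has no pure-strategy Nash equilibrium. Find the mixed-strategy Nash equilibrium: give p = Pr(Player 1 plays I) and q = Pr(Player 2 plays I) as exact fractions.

p = 3/8, q = 6/13

Each player's mixing probability is pinned down by making the *other* player indifferent.
Player 2 indifferent between I and II: p·0 + (1−p)·2 = p·(-5) + (1−p)·5 ⟹ 2 + (-2)p = 5 + (-10)p ⟹ p = 3/8.
Player 1 indifferent between I and II: q·1 + (1−q)·7 = q·8 + (1−q)·1 ⟹ 7 + (-6)q = 1 + 7q ⟹ q = 6/13.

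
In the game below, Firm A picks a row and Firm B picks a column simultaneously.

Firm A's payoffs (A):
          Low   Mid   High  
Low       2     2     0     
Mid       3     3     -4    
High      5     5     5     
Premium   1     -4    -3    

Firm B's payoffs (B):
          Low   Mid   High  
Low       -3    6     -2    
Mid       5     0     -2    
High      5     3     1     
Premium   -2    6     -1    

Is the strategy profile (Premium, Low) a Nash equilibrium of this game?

No

Holding Firm B at Low: Firm A gets 1 from Premium but could get 5 by switching to High. Firm A has a profitable deviation.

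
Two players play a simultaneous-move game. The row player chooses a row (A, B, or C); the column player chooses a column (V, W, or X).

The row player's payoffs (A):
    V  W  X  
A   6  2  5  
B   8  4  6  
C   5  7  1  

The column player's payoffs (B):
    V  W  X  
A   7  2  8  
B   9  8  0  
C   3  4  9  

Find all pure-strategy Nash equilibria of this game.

(B, V)

Find each player's best response to every opponent strategy; NE are the intersections.
The row player's best responses — vs V: B (payoff 8); vs W: C (payoff 7); vs X: B (payoff 6).
The column player's best responses — vs A: X (payoff 8); vs B: V (payoff 9); vs C: X (payoff 9).
The only mutual best response is (B, V); neither player gains by switching there.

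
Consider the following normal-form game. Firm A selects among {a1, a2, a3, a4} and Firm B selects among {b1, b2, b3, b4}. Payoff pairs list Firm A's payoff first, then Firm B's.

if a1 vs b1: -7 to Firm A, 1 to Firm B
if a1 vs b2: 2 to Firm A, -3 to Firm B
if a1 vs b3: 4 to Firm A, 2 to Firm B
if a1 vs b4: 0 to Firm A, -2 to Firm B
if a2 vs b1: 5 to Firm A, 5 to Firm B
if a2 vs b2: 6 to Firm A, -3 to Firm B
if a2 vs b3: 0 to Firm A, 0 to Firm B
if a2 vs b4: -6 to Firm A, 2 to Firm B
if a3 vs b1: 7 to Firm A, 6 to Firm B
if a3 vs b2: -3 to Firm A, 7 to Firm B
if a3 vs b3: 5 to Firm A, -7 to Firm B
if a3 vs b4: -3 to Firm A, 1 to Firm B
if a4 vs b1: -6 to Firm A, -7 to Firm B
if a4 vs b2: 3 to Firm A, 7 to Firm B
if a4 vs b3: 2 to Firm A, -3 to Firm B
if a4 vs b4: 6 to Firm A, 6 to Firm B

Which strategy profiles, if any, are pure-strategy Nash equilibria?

Find each player's best response to every opponent strategy; NE are the intersections.
Firm A's best responses — vs b1: a3 (payoff 7); vs b2: a2 (payoff 6); vs b3: a3 (payoff 5); vs b4: a4 (payoff 6).
Firm B's best responses — vs a1: b3 (payoff 2); vs a2: b1 (payoff 5); vs a3: b2 (payoff 7); vs a4: b2 (payoff 7).
No cell has both players best-responding. For instance, Firm A's best reply to b3 is a3, but against a3 Firm B prefers b2 over b3.

There is no pure-strategy Nash equilibrium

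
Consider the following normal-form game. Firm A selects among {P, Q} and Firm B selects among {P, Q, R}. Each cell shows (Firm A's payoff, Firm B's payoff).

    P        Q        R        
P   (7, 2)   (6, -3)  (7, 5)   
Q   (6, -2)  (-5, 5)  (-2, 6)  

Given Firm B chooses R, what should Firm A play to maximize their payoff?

P

With Firm B fixed at R, Firm A's payoffs are: P → 7, Q → -2.
The maximum is 7, achieved by P.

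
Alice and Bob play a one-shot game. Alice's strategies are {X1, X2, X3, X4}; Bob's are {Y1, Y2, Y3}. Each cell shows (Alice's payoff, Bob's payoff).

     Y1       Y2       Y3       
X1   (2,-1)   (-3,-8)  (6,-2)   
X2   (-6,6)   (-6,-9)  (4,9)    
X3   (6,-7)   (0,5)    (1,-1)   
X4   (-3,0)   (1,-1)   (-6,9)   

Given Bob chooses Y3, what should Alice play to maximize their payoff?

With Bob fixed at Y3, Alice's payoffs are: X1 → 6, X2 → 4, X3 → 1, X4 → -6.
The maximum is 6, achieved by X1.

X1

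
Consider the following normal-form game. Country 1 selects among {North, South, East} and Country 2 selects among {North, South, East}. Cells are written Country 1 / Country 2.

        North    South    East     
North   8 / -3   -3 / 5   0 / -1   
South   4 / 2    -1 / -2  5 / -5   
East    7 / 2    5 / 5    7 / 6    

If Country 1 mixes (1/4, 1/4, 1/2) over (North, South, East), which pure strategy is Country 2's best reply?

Compute Country 2's expected payoff from each pure strategy against the given mix.
North: (1/4)·(-3) + (1/4)·2 + (1/2)·2 = 3/4
South: (1/4)·5 + (1/4)·(-2) + (1/2)·5 = 13/4
East: (1/4)·(-1) + (1/4)·(-5) + (1/2)·6 = 3/2
Highest expected payoff is 13/4, from South.

South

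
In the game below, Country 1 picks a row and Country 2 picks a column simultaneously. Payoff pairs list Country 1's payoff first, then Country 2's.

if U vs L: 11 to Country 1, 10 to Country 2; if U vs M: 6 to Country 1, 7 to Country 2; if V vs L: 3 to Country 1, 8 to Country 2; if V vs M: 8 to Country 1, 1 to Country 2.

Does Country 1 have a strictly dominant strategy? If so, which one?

None

Check whether one of Country 1's strategies beats all alternatives regardless of what the opponent does.
U is not dominant: against M, V gives 8 > 6.
V is not dominant: against L, U gives 11 > 3.
No single strategy is best against every opponent action.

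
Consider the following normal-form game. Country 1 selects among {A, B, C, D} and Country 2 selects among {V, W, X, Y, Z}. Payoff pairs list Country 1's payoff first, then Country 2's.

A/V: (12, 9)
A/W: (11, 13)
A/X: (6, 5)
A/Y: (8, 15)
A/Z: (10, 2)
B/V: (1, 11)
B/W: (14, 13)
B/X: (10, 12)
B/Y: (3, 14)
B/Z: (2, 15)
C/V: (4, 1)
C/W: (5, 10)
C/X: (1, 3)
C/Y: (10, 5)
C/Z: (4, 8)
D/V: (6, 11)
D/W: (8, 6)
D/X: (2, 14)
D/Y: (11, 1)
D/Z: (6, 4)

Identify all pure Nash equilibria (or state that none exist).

Check mutual best responses: a cell is a NE iff neither player can gain by unilaterally deviating.
Country 1's best responses — vs V: A (payoff 12); vs W: B (payoff 14); vs X: B (payoff 10); vs Y: D (payoff 11); vs Z: A (payoff 10).
Country 2's best responses — vs A: Y (payoff 15); vs B: Z (payoff 15); vs C: W (payoff 10); vs D: X (payoff 14).
No cell has both players best-responding. For instance, Country 1's best reply to Z is A, but against A Country 2 prefers Y over Z.

No pure-strategy Nash equilibrium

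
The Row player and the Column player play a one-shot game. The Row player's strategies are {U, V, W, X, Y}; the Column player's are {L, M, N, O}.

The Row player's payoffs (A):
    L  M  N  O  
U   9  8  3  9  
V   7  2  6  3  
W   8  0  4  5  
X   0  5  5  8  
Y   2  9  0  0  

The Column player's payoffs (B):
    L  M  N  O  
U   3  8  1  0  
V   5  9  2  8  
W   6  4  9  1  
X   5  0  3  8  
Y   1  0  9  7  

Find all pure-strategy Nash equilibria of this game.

None

A profile is a Nash equilibrium when each player is best-responding to the other.
The Row player's best responses — vs L: U (payoff 9); vs M: Y (payoff 9); vs N: V (payoff 6); vs O: U (payoff 9).
The Column player's best responses — vs U: M (payoff 8); vs V: M (payoff 9); vs W: N (payoff 9); vs X: O (payoff 8); vs Y: N (payoff 9).
No cell has both players best-responding. For instance, the Row player's best reply to N is V, but against V the Column player prefers M over N.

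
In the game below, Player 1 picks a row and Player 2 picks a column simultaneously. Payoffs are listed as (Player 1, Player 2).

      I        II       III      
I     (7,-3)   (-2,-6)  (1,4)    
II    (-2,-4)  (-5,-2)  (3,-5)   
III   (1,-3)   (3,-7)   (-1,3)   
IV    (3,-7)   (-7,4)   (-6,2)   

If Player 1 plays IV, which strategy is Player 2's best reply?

With Player 1 fixed at IV, Player 2's payoffs are: I → -7, II → 4, III → 2.
The maximum is 4, achieved by II.

II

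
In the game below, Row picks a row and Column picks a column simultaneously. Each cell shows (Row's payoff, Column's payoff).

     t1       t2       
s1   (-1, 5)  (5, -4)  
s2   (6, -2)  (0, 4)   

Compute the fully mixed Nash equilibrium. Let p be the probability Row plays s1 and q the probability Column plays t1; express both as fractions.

p = 2/5, q = 5/12

Each player's mixing probability is pinned down by making the *other* player indifferent.
Column indifferent between t1 and t2: p·5 + (1−p)·(-2) = p·(-4) + (1−p)·4 ⟹ (-2) + 7p = 4 + (-8)p ⟹ p = 2/5.
Row indifferent between s1 and s2: q·(-1) + (1−q)·5 = q·6 + (1−q)·0 ⟹ 5 + (-6)q = 0 + 6q ⟹ q = 5/12.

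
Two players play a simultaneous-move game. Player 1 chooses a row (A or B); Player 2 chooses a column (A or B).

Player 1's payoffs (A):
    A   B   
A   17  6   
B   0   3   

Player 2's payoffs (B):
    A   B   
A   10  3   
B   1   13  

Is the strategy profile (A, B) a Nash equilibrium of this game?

No

Holding Player 2 at B: Player 1 gets 6 from A, versus 3 from B. No profitable deviation for Player 1.
Holding Player 1 at A: Player 2 gets 3 from B but could get 10 by switching to A. Player 2 has a profitable deviation.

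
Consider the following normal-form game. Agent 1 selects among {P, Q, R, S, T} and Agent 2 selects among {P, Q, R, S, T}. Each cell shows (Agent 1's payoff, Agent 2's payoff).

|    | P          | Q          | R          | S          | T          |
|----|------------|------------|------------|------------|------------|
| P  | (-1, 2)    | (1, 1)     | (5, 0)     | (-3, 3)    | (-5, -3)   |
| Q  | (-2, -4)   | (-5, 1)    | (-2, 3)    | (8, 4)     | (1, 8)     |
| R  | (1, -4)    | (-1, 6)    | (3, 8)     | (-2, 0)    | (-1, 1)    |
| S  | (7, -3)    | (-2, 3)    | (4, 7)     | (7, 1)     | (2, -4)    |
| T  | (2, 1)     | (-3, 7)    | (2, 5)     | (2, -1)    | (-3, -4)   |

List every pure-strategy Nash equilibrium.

Check mutual best responses: a cell is a NE iff neither player can gain by unilaterally deviating.
Agent 1's best responses — vs P: S (payoff 7); vs Q: P (payoff 1); vs R: P (payoff 5); vs S: Q (payoff 8); vs T: S (payoff 2).
Agent 2's best responses — vs P: S (payoff 3); vs Q: T (payoff 8); vs R: R (payoff 8); vs S: R (payoff 7); vs T: Q (payoff 7).
No cell has both players best-responding. For instance, Agent 1's best reply to T is S, but against S Agent 2 prefers R over T.

None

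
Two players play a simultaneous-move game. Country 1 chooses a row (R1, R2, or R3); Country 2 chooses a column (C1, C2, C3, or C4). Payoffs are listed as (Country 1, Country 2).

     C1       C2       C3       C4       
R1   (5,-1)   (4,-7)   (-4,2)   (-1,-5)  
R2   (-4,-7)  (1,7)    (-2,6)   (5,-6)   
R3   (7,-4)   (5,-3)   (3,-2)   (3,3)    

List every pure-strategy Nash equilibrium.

Check mutual best responses: a cell is a NE iff neither player can gain by unilaterally deviating.
Country 1's best responses — vs C1: R3 (payoff 7); vs C2: R3 (payoff 5); vs C3: R3 (payoff 3); vs C4: R2 (payoff 5).
Country 2's best responses — vs R1: C3 (payoff 2); vs R2: C2 (payoff 7); vs R3: C4 (payoff 3).
No cell has both players best-responding. For instance, Country 1's best reply to C3 is R3, but against R3 Country 2 prefers C4 over C3.

None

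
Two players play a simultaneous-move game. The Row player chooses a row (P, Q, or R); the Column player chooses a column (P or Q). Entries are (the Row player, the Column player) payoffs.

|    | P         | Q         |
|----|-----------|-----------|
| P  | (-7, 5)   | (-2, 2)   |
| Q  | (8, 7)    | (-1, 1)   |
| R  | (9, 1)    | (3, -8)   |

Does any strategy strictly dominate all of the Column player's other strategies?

P

A strategy is strictly dominant if it gives the Column player a strictly higher payoff than every other strategy, against every choice by the opponent.
P strictly dominates: vs P: 5 > 2; vs Q: 7 > 1; vs R: 1 > -8.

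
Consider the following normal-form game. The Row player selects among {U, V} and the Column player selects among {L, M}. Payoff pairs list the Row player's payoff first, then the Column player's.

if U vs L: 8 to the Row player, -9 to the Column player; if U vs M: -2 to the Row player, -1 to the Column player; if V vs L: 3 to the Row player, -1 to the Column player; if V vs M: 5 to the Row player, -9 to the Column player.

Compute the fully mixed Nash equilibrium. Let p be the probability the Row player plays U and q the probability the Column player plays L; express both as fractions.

p = 1/2, q = 7/12

In a mixed NE each player is indifferent between their pure strategies, so the opponent's mix sets the indifference.
The Column player indifferent between L and M: p·(-9) + (1−p)·(-1) = p·(-1) + (1−p)·(-9) ⟹ (-1) + (-8)p = (-9) + 8p ⟹ p = 1/2.
The Row player indifferent between U and V: q·8 + (1−q)·(-2) = q·3 + (1−q)·5 ⟹ (-2) + 10q = 5 + (-2)q ⟹ q = 7/12.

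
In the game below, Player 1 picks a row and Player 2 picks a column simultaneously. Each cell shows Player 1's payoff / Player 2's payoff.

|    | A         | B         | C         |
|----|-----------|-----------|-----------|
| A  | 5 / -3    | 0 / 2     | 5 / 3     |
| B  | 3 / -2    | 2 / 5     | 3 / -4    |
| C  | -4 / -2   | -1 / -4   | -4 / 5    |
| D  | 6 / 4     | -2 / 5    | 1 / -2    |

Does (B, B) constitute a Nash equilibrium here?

Holding Player 2 at B: Player 1 gets 2 from B, versus 0 from A, -1 from C, -2 from D. No profitable deviation for Player 1.
Holding Player 1 at B: Player 2 gets 5 from B, versus -2 from A, -4 from C. No profitable deviation for Player 2 either.

Yes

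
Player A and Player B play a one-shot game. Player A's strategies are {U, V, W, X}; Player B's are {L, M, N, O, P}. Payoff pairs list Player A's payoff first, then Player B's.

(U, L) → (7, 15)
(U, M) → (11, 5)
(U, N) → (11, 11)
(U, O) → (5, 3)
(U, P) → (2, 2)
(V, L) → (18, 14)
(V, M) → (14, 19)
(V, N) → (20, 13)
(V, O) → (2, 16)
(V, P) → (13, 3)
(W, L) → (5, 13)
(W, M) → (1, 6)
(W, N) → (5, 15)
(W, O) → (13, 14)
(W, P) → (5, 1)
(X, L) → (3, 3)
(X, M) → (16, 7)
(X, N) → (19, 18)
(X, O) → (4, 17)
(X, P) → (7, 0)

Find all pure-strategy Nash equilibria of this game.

Check mutual best responses: a cell is a NE iff neither player can gain by unilaterally deviating.
Player A's best responses — vs L: V (payoff 18); vs M: X (payoff 16); vs N: V (payoff 20); vs O: W (payoff 13); vs P: V (payoff 13).
Player B's best responses — vs U: L (payoff 15); vs V: M (payoff 19); vs W: N (payoff 15); vs X: N (payoff 18).
No cell has both players best-responding. For instance, Player A's best reply to M is X, but against X Player B prefers N over M.

No pure-strategy Nash equilibrium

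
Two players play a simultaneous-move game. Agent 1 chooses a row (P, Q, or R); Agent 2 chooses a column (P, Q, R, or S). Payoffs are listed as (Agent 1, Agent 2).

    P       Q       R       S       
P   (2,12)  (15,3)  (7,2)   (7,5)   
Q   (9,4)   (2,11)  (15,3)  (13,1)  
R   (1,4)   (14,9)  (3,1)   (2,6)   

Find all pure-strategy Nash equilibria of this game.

There is no pure-strategy Nash equilibrium

Check mutual best responses: a cell is a NE iff neither player can gain by unilaterally deviating.
Agent 1's best responses — vs P: Q (payoff 9); vs Q: P (payoff 15); vs R: Q (payoff 15); vs S: Q (payoff 13).
Agent 2's best responses — vs P: P (payoff 12); vs Q: Q (payoff 11); vs R: Q (payoff 9).
No cell has both players best-responding. For instance, Agent 1's best reply to S is Q, but against Q Agent 2 prefers Q over S.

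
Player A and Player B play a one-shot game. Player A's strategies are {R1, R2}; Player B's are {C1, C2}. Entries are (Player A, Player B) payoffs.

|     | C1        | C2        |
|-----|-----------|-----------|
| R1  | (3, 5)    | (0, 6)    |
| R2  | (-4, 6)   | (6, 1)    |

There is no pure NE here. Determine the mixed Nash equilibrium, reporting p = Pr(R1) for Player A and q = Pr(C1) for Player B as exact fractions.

p = 5/6, q = 6/13

Each player's mixing probability is pinned down by making the *other* player indifferent.
Player B indifferent between C1 and C2: p·5 + (1−p)·6 = p·6 + (1−p)·1 ⟹ 6 + (-1)p = 1 + 5p ⟹ p = 5/6.
Player A indifferent between R1 and R2: q·3 + (1−q)·0 = q·(-4) + (1−q)·6 ⟹ 0 + 3q = 6 + (-10)q ⟹ q = 6/13.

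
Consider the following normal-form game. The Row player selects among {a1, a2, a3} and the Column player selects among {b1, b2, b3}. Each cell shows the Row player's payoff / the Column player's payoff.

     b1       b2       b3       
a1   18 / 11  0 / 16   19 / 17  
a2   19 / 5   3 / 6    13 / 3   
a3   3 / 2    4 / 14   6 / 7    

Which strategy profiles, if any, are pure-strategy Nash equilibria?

Find each player's best response to every opponent strategy; NE are the intersections.
The Row player's best responses — vs b1: a2 (payoff 19); vs b2: a3 (payoff 4); vs b3: a1 (payoff 19).
The Column player's best responses — vs a1: b3 (payoff 17); vs a2: b2 (payoff 6); vs a3: b2 (payoff 14).
Mutual best responses occur at (a1, b3) and (a3, b2); at each, neither player gains by switching.

(a1, b3) and (a3, b2)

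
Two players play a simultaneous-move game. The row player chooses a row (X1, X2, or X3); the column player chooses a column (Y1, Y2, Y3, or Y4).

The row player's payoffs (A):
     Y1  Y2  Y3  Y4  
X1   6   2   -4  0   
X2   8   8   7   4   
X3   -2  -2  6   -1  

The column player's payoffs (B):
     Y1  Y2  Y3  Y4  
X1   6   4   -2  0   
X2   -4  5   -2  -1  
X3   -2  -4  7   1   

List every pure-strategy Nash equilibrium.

Find each player's best response to every opponent strategy; NE are the intersections.
The row player's best responses — vs Y1: X2 (payoff 8); vs Y2: X2 (payoff 8); vs Y3: X2 (payoff 7); vs Y4: X2 (payoff 4).
The column player's best responses — vs X1: Y1 (payoff 6); vs X2: Y2 (payoff 5); vs X3: Y3 (payoff 7).
The only mutual best response is (X2, Y2); neither player gains by switching there.

(X2, Y2)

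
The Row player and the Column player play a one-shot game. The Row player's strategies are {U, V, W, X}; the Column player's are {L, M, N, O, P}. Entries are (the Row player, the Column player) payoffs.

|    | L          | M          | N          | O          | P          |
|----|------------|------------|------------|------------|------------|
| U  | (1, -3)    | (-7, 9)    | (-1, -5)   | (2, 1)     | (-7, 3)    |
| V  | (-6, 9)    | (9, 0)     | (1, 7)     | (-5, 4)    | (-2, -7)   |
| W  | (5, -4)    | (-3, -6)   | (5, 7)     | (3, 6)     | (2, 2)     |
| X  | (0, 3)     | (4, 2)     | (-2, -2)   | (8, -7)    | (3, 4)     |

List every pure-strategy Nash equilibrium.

(W, N) and (X, P)

A profile is a Nash equilibrium when each player is best-responding to the other.
The Row player's best responses — vs L: W (payoff 5); vs M: V (payoff 9); vs N: W (payoff 5); vs O: X (payoff 8); vs P: X (payoff 3).
The Column player's best responses — vs U: M (payoff 9); vs V: L (payoff 9); vs W: N (payoff 7); vs X: P (payoff 4).
Mutual best responses occur at (W, N) and (X, P); at each, neither player gains by switching.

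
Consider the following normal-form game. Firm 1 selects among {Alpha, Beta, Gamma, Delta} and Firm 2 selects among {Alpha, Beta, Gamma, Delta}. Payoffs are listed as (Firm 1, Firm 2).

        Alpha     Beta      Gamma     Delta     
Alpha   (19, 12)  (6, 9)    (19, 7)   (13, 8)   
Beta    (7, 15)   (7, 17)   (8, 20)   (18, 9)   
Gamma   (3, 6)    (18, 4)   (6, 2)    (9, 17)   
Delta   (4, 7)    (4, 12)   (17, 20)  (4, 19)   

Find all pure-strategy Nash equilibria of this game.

(Alpha, Alpha)

Check mutual best responses: a cell is a NE iff neither player can gain by unilaterally deviating.
Firm 1's best responses — vs Alpha: Alpha (payoff 19); vs Beta: Gamma (payoff 18); vs Gamma: Alpha (payoff 19); vs Delta: Beta (payoff 18).
Firm 2's best responses — vs Alpha: Alpha (payoff 12); vs Beta: Gamma (payoff 20); vs Gamma: Delta (payoff 17); vs Delta: Gamma (payoff 20).
The only mutual best response is (Alpha, Alpha); neither player gains by switching there.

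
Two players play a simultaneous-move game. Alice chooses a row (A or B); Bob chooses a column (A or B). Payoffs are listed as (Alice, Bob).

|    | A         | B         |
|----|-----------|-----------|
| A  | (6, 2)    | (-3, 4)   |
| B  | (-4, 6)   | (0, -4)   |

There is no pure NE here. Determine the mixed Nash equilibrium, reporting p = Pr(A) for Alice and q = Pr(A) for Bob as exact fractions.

p = 5/6, q = 3/13

Each player's mixing probability is pinned down by making the *other* player indifferent.
Bob indifferent between A and B: p·2 + (1−p)·6 = p·4 + (1−p)·(-4) ⟹ 6 + (-4)p = (-4) + 8p ⟹ p = 5/6.
Alice indifferent between A and B: q·6 + (1−q)·(-3) = q·(-4) + (1−q)·0 ⟹ (-3) + 9q = 0 + (-4)q ⟹ q = 3/13.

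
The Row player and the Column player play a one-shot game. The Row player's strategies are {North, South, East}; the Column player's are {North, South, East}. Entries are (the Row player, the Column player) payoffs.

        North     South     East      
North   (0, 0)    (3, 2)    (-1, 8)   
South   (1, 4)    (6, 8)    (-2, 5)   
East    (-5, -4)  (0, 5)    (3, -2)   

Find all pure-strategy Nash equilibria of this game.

(South, South)

Find each player's best response to every opponent strategy; NE are the intersections.
The Row player's best responses — vs North: South (payoff 1); vs South: South (payoff 6); vs East: East (payoff 3).
The Column player's best responses — vs North: East (payoff 8); vs South: South (payoff 8); vs East: South (payoff 5).
The only mutual best response is (South, South); neither player gains by switching there.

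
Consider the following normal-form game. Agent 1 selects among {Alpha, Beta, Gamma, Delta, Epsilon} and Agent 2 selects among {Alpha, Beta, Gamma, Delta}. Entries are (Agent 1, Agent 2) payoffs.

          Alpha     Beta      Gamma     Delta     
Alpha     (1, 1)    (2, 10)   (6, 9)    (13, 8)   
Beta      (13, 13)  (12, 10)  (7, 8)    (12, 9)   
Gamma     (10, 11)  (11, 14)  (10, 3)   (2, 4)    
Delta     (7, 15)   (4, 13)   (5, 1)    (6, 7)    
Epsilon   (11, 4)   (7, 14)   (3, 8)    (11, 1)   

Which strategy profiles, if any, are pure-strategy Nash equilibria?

Find each player's best response to every opponent strategy; NE are the intersections.
Agent 1's best responses — vs Alpha: Beta (payoff 13); vs Beta: Beta (payoff 12); vs Gamma: Gamma (payoff 10); vs Delta: Alpha (payoff 13).
Agent 2's best responses — vs Alpha: Beta (payoff 10); vs Beta: Alpha (payoff 13); vs Gamma: Beta (payoff 14); vs Delta: Alpha (payoff 15); vs Epsilon: Beta (payoff 14).
The only mutual best response is (Beta, Alpha); neither player gains by switching there.

(Beta, Alpha)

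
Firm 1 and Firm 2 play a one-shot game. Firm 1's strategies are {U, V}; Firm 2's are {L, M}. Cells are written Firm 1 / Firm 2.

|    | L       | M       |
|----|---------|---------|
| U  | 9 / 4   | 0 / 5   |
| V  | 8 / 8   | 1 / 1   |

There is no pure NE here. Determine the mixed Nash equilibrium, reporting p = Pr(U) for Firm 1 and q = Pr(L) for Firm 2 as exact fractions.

p = 7/8, q = 1/2

In a mixed NE each player is indifferent between their pure strategies, so the opponent's mix sets the indifference.
Firm 2 indifferent between L and M: p·4 + (1−p)·8 = p·5 + (1−p)·1 ⟹ 8 + (-4)p = 1 + 4p ⟹ p = 7/8.
Firm 1 indifferent between U and V: q·9 + (1−q)·0 = q·8 + (1−q)·1 ⟹ 0 + 9q = 1 + 7q ⟹ q = 1/2.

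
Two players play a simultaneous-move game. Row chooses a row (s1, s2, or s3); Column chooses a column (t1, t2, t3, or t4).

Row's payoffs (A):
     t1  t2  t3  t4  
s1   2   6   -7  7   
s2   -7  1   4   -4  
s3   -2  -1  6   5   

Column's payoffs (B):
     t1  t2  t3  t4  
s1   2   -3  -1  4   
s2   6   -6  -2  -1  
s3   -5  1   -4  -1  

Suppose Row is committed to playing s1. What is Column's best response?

With Row fixed at s1, Column's payoffs are: t1 → 2, t2 → -3, t3 → -1, t4 → 4.
The maximum is 4, achieved by t4.

t4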